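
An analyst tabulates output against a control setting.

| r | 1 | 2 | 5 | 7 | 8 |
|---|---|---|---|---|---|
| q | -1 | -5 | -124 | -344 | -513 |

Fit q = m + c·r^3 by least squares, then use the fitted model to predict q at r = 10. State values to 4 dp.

q̂ = -1004.0216

The normal equations are: 5·m + 989·c = -987;  989·m + 395483·c = -396189.
(Σ1 = 5, Σr^3 = 989, Σr^3·r^3 = 395483, Σq = -987, Σr^3·q = -396189.)
Δ = 5·395483 − 989² = 999294.
m = ((-987)·395483 − 989·(-396189))/999294 = 14600/9797; c = (5·(-396189) − 989·(-987))/999294 = -9851/9797.
At r = 10: q̂ = (14600/9797)·(1) + (-9851/9797)·(1000) = -9836400/9797.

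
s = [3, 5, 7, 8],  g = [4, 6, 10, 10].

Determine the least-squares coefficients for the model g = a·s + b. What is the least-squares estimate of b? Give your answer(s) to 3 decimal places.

b = -0.102

The normal equations are: 147·a + 23·b = 192;  23·a + 4·b = 30.
(Σs·s = 147, Σs = 23, Σ1 = 4, Σs·g = 192, Σg = 30.)
Determinant 147·4 − 23² = 59.
a = (192·4 − 23·30)/59 = 78/59; b = (147·30 − 23·192)/59 = -6/59.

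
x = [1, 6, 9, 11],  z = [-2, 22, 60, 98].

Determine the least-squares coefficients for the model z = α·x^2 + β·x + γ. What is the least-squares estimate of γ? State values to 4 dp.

γ = -0.2456

With design matrix A, AᵀA = [[22499, 2277, 239]; [2277, 239, 27]; [239, 27, 4]] and Aᵀz = [17508, 1748, 178]ᵀ.
Inverting the 3×3 Gram matrix, [α, β, γ]ᵀ = [1091/1034, -2803/1034, -127/517]ᵀ.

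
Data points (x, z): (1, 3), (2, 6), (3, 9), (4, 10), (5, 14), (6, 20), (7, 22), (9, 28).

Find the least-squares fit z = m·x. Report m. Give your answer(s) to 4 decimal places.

m = 3.0679

From the data, Σx·x = 221.
For Aᵀz: Σx·z = 678.
Normal equations: [[221]]·[m]ᵀ = [678]ᵀ.
Hence m = 678 / 221 ≈ 3.06787.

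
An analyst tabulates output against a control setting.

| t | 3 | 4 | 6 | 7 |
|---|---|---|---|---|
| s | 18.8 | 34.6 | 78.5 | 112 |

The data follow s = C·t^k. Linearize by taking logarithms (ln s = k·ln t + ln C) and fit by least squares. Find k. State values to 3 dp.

Linearized form: ln s = k·ln t + ln C. From the 4 transformed points,
Σln t = 6.2226, Σ(ln t)² = 10.1257, Σln s = 15.5593, Σln t·ln s = 25.1354.
Equations: 10.1257·k + 6.2226·ln C = 25.1354;  6.2226·k + 4·ln C = 15.5593.
Slope k = (n·Σln t·ln s − Σln t·Σln s)/(n·Σ(ln t)² − (Σln t)²) = (4·25.1354 − 6.2226·15.5593)/1.7825 = 2.08846; ln C = (Σln s − k·Σln t)/n = 0.64093.

k = 2.088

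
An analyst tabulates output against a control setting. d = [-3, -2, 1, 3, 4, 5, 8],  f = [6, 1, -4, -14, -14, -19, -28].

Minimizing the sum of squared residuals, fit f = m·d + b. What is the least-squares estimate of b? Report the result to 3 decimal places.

b = -3.375

AᵀA·[m, b]ᵀ = Aᵀf reads: 128·m + 16·b = -441;  16·m + 7·b = -72.
(Σd·d = 128, Σd = 16, Σ1 = 7, Σd·f = -441, Σf = -72.)
det = 128·7 − 16² = 640.
m = ((-441)·7 − 16·(-72))/640 = -387/128; b = (128·(-72) − 16·(-441))/640 = -27/8.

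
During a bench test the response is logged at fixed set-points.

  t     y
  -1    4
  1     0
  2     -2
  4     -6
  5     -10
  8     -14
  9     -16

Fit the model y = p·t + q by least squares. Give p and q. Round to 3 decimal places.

From the data, Σt·t = 192, Σt = 28, Σ1 = 7.
For Mᵀy: Σt·y = -338, Σy = -44.
MᵀM·[p, q]ᵀ = Mᵀy becomes [[192, 28]; [28, 7]]·[p, q]ᵀ = [-338, -44]ᵀ.
Δ = 192·7 − 28² = 560.
p = ((-338)·7 − 28·(-44))/560 = -81/40; q = (192·(-44) − 28·(-338))/560 = 127/70.

p = -2.025, q = 1.814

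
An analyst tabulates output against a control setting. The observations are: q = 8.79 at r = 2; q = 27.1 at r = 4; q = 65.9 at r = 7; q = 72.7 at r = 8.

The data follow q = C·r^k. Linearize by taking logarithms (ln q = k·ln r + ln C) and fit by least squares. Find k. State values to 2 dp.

k = 1.55

Taking logs, ln q = k·ln r + ln C, so regress ln q on ln r.
Σln r = 6.1048, Σ(ln r)² = 10.5129, Σln q = 13.9476, Σln r·ln q = 23.1437.
Equations: 10.5129·k + 6.1048·ln C = 23.1437;  6.1048·k + 4·ln C = 13.9476.
Slope k = (n·Σln r·ln q − Σln r·Σln q)/(n·Σ(ln r)² − (Σln r)²) = (4·23.1437 − 6.1048·13.9476)/4.7831 = 1.55283; ln C = (Σln q − k·Σln r)/n = 1.11698.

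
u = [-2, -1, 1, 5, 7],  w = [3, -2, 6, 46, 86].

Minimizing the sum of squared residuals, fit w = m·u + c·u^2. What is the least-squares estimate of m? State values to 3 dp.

m = 2.002

With design matrix M, MᵀM = [[80, 460]; [460, 3044]] and Mᵀw = [834, 5380]ᵀ.
Eliminating c: 3044·(row 1) − 460·(row 2) gives 31920·m = 3044·834 − 460·5380 = 63896, so m = 1141/570.
Then c = (5380 − 460·(1141/570))/3044 = 167/114.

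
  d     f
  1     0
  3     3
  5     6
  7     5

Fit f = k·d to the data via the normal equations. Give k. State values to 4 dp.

k = 0.8810

Entries of AᵀA: Σd·d = 84.
And Σd·f = 74.
So AᵀA·[k]ᵀ = Aᵀf: [[84]]·[k]ᵀ = [74]ᵀ.
Hence k = 74 / 84 ≈ 0.880952.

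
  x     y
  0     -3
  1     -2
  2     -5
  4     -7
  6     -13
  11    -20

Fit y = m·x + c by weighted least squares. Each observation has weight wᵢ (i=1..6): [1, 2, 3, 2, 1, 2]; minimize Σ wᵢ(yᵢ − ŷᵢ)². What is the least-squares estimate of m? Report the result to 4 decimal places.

From the data, Σwᵢ·x·x = 324, Σwᵢ·x = 44, Σwᵢ·1 = 11.
Moment sums: Σwᵢ·x·y = -608, Σwᵢ·y = -89.
Normal equations: [[324, 44]; [44, 11]]·[m, c]ᵀ = [-608, -89]ᵀ.
det = 324·11 − 44² = 1628.
m = ((-608)·11 − 44·(-89))/1628 = -63/37; c = (324·(-89) − 44·(-608))/1628 = -521/407.

m = -1.7027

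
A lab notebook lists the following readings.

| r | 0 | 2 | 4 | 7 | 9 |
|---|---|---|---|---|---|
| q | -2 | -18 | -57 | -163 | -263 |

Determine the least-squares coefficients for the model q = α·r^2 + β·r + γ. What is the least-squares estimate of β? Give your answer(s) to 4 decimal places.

β = -1.7225

Setting ∂/∂α … = 0 gives: 9234·α + 1144·β + 150·γ = -30274;  1144·α + 150·β + 22·γ = -3772;  150·α + 22·β + 5·γ = -503.
Row-reducing yields α = -66662/21991, β = -37879/21991, γ = -45767/21991.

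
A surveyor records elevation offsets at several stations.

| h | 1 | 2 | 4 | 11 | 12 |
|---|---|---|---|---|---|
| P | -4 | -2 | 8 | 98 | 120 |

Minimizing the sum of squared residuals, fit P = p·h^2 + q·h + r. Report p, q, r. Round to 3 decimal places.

p = 0.922, q = -0.789, r = -4.008

From the data, Σh^2·h^2 = 35650, Σh^2·h = 3132, Σh^2 = 286, Σh·h = 286, Σh = 30, Σ1 = 5.
Right-hand side: Σh^2·P = 29254, Σh·P = 2542, ΣP = 220.
MᵀM·[p, q, r]ᵀ = MᵀP becomes [[35650, 3132, 286]; [3132, 286, 30]; [286, 30, 5]]·[p, q, r]ᵀ = [29254, 2542, 220]ᵀ.
Row-reducing yields p = 45835/49711, q = -39203/49711, r = -199260/49711.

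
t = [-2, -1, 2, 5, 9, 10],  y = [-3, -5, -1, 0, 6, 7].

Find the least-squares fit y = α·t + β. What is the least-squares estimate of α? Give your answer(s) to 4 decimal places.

α = 0.9277

Entries of AᵀA: Σt·t = 215, Σt = 23, Σ1 = 6.
And Σt·y = 133, Σy = 4.
Normal equations: [[215, 23]; [23, 6]]·[α, β]ᵀ = [133, 4]ᵀ.
det = 215·6 − 23² = 761.
α = (133·6 − 23·4)/761 = 706/761; β = (215·4 − 23·133)/761 = -2199/761.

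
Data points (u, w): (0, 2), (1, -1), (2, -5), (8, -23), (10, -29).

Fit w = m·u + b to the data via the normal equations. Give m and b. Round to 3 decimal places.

m = -3.092, b = 1.785

Forming XᵀX = [[169, 21]; [21, 5]] and Xᵀw = [-485, -56]ᵀ gives XᵀX·[m, b]ᵀ = Xᵀw.
Eliminating b: 5·(row 1) − 21·(row 2) gives 404·m = 5·(-485) − 21·(-56) = -1249, so m = -1249/404.
Then b = ((-56) − 21·(-1249/404))/5 = 721/404.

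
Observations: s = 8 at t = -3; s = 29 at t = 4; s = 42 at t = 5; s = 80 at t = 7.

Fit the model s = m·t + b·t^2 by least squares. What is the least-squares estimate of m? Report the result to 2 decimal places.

m = 1.52

The normal system AᵀA·[m, b]ᵀ = Aᵀs is [[99, 505]; [505, 3363]]·[m, b]ᵀ = [862, 5506]ᵀ.
Eliminating b: 3363·(row 1) − 505·(row 2) gives 77912·m = 3363·862 − 505·5506 = 118376, so m = 14797/9739.
Then b = (5506 − 505·(14797/9739))/3363 = 13723/9739.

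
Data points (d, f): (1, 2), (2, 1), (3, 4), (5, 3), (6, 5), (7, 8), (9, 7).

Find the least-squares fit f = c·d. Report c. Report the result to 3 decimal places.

c = 0.878

Setting ∂/∂c … = 0 gives: 205·c = 180.
(Σd·d = 205, Σd·f = 180.)
c = 180/205 = 0.878049.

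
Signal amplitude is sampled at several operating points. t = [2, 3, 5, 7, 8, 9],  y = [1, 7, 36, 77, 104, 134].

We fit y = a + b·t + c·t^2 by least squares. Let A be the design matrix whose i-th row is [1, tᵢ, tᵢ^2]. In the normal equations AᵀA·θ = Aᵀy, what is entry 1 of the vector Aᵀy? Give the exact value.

Entry 1 ↔ basis 1, so (Aᵀy)_{1} = Σᵢ yᵢ = (1)·(1) + (1)·(7) + (1)·(36) + (1)·(77) + (1)·(104) + (1)·(134) = 359.

359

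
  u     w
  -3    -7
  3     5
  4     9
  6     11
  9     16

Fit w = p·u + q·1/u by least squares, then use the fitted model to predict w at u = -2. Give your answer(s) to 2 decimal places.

ŵ = -5.16

With design matrix X, XᵀX = [[151, 5]; [5, 421/1296]] and Xᵀw = [282, 355/36]ᵀ.
Eliminating q: (421/1296)·(row 1) − 5·(row 2) gives (31171/1296)·p = (421/1296)·282 − 5·(355/36) = 9137/216, so p = 54822/31171.
Then q = ((355/36) − 5·(54822/31171))/(421/1296) = 102420/31171.
At u = -2: ŵ = (54822/31171)·(-2) + (102420/31171)·(-1/2) = -160854/31171.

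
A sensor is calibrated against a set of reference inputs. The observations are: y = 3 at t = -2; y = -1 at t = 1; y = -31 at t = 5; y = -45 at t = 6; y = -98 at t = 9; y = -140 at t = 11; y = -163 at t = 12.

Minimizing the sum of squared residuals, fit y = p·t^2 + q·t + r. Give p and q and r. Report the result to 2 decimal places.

From the data, Σt^2·t^2 = 43876, Σt^2·t = 4122, Σt^2 = 412, Σt·t = 412, Σt = 42, Σ1 = 7.
Moment sums: Σt^2·y = -50734, Σt·y = -4810, Σy = -475.
Row-reducing yields p = -47868/48743, q = -103463/48743, r = 130591/48743.

p = -0.98, q = -2.12, r = 2.68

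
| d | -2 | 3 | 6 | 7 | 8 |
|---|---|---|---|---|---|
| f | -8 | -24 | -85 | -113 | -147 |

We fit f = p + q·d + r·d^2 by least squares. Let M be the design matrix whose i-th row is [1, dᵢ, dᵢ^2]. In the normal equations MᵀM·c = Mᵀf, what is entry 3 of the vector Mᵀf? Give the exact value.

Entry 3 ↔ basis d^2, so (Mᵀf)_{3} = Σᵢ (d^2)·fᵢ = (4)·(-8) + (9)·(-24) + (36)·(-85) + (49)·(-113) + (64)·(-147) = -18253.

-18253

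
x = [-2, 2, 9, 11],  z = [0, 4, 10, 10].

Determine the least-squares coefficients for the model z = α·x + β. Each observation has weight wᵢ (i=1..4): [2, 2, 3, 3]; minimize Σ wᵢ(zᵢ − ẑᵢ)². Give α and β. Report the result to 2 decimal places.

α = 0.79, β = 2.04

From the data, Σwᵢ·x·x = 622, Σwᵢ·x = 60, Σwᵢ·1 = 10.
And Σwᵢ·x·z = 616, Σwᵢ·z = 68.
Determinant 622·10 − 60² = 2620.
α = (616·10 − 60·68)/2620 = 104/131; β = (622·68 − 60·616)/2620 = 1334/655.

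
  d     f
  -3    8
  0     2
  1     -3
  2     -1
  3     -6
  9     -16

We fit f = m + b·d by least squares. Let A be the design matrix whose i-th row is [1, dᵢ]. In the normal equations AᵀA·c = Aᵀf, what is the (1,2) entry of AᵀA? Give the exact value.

12

Row 1 ↔ basis 1, column 2 ↔ basis d, so (AᵀA)_{1,2} = Σᵢ d = (1)·(-3) + (1)·(0) + (1)·(1) + (1)·(2) + (1)·(3) + (1)·(9) = 12.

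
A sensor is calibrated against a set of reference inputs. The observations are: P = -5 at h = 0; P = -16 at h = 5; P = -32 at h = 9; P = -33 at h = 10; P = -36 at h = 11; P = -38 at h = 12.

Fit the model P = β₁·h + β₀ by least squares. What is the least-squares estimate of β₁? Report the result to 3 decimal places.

Sums needed: Σh·h = 471, Σh = 47, Σ1 = 6.
Moment sums: Σh·P = -1550, ΣP = -160.
Normal equations: [[471, 47]; [47, 6]]·[β₁, β₀]ᵀ = [-1550, -160]ᵀ.
det = 471·6 − 47² = 617.
β₁ = ((-1550)·6 − 47·(-160))/617 = -1780/617; β₀ = (471·(-160) − 47·(-1550))/617 = -2510/617.

β₁ = -2.885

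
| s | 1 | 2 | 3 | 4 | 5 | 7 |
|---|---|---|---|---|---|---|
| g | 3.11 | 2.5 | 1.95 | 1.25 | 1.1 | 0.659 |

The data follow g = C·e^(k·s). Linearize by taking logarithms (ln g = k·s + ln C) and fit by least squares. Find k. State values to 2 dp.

Linearized form: ln g = k·s + ln C. From the 6 transformed points,
Σs = 22.0000, Σ(s)² = 104.0000, Σln g = 2.6202, Σs·ln g = 3.4206.
Equations: 104.0000·k + 22.0000·ln C = 3.4206;  22.0000·k + 6·ln C = 2.6202.
Slope k = (n·Σs·ln g − Σs·Σln g)/(n·Σ(s)² − (Σs)²) = (6·3.4206 − 22.0000·2.6202)/140.0000 = -0.26514; ln C = (Σln g − k·Σs)/n = 1.40889.

k = -0.27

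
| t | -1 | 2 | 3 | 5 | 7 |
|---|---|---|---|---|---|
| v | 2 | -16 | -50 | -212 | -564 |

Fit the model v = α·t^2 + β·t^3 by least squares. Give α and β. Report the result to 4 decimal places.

Compute the Gram sums: Σt^2·t^2 = 3124, Σt^2·t^3 = 20206, Σt^3·t^3 = 134068.
Moment sums: Σt^2·v = -33448, Σt^3·v = -221432.
Δ = 3124·134068 − 20206² = 10545996.
α = ((-33448)·134068 − 20206·(-221432))/10545996 = -2512868/2636499; β = (3124·(-221432) − 20206·(-33448))/10545996 = -3975820/2636499.

α = -0.9531, β = -1.5080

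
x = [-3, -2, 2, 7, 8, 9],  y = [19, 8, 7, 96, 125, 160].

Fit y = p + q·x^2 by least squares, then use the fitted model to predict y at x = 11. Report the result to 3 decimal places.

Entries of AᵀA: Σ1 = 6, Σx^2 = 211, Σx^2·x^2 = 13171.
For Aᵀy: Σy = 415, Σx^2·y = 25895.
Eliminating q: 13171·(row 1) − 211·(row 2) gives 34505·p = 13171·415 − 211·25895 = 2120, so p = 424/6901.
Then q = (25895 − 211·(424/6901))/13171 = 13561/6901.
At x = 11: ŷ = (424/6901)·(1) + (13561/6901)·(121) = 15935/67.

ŷ = 237.836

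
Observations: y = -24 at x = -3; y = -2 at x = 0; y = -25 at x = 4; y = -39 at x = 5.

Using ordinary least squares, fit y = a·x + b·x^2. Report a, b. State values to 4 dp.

a = 1.9773, b = -1.9868

Entries of AᵀA: Σx·x = 50, Σx·x^2 = 162, Σx^2·x^2 = 962.
For Aᵀy: Σx·y = -223, Σx^2·y = -1591.
So AᵀA·[a, b]ᵀ = Aᵀy: [[50, 162]; [162, 962]]·[a, b]ᵀ = [-223, -1591]ᵀ.
det = 50·962 − 162² = 21856.
a = ((-223)·962 − 162·(-1591))/21856 = 2701/1366; b = (50·(-1591) − 162·(-223))/21856 = -1357/683.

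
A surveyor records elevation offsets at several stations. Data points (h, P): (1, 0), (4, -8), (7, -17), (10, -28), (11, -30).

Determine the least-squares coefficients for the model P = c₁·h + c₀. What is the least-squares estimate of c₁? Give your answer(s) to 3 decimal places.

c₁ = -3.081

Setting ∂/∂c₁ … = 0 gives: 287·c₁ + 33·c₀ = -761;  33·c₁ + 5·c₀ = -83.
Eliminating c₀: 5·(row 1) − 33·(row 2) gives 346·c₁ = 5·(-761) − 33·(-83) = -1066, so c₁ = -533/173.
Then c₀ = ((-83) − 33·(-533/173))/5 = 646/173.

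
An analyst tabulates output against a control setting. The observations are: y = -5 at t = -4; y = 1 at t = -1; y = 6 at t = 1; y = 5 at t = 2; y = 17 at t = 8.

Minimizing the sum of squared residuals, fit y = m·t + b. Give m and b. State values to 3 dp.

XᵀX·[m, b]ᵀ = Xᵀy reads: 86·m + 6·b = 171;  6·m + 5·b = 24.
det = 86·5 − 6² = 394.
m = (171·5 − 6·24)/394 = 711/394; b = (86·24 − 6·171)/394 = 519/197.

m = 1.805, b = 2.635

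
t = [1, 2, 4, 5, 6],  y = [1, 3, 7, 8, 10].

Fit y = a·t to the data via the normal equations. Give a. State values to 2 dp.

With design matrix M, MᵀM = [[82]] and Mᵀy = [135]ᵀ.
a = 135/82 = 1.64634.

a = 1.65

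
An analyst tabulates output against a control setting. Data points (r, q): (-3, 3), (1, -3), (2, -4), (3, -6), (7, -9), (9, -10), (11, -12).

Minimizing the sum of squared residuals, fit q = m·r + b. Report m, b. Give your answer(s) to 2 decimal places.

m = -1.01, b = -1.52

Setting ∂/∂m … = 0 gives: 274·m + 30·b = -323;  30·m + 7·b = -41.
(Σr·r = 274, Σr = 30, Σ1 = 7, Σr·q = -323, Σq = -41.)
Δ = 274·7 − 30² = 1018.
m = ((-323)·7 − 30·(-41))/1018 = -1031/1018; b = (274·(-41) − 30·(-323))/1018 = -772/509.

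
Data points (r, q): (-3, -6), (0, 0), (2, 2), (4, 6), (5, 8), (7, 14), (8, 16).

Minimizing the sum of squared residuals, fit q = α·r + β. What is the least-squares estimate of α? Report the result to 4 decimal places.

Compute the Gram sums: Σr·r = 167, Σr = 23, Σ1 = 7.
Moment sums: Σr·q = 312, Σq = 40.
Normal equations: [[167, 23]; [23, 7]]·[α, β]ᵀ = [312, 40]ᵀ.
det = 167·7 − 23² = 640.
α = (312·7 − 23·40)/640 = 79/40; β = (167·40 − 23·312)/640 = -31/40.

α = 1.9750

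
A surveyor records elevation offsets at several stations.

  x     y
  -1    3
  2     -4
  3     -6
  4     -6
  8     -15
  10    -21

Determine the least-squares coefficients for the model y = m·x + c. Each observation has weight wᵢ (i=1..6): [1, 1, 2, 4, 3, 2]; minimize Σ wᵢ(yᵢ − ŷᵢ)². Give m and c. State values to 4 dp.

m = -2.1237, c = 1.4068

Entries of AᵀWA: Σwᵢ·x·x = 479, Σwᵢ·x = 67, Σwᵢ·1 = 13.
Moment sums: Σwᵢ·x·y = -923, Σwᵢ·y = -124.
Determinant 479·13 − 67² = 1738.
m = ((-923)·13 − 67·(-124))/1738 = -3691/1738; c = (479·(-124) − 67·(-923))/1738 = 2445/1738.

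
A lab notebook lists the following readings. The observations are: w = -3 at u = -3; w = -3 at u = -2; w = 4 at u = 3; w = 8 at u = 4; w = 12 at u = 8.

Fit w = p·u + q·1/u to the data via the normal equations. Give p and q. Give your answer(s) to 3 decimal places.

Normal-equation sums: Σu·u = 102, Σu·1/u = 5, Σ1/u·1/u = 317/576.
Moment sums: Σu·w = 155, Σ1/u·w = 22/3.
AᵀA·[p, q]ᵀ = Aᵀw becomes [[102, 5]; [5, 317/576]]·[p, q]ᵀ = [155, 22/3]ᵀ.
Determinant 102·(317/576) − 5² = 2989/96.
p = (155·(317/576) − 5·(22/3))/(2989/96) = 28015/17934; q = (102·(22/3) − 5·155)/(2989/96) = -2592/2989.

p = 1.562, q = -0.867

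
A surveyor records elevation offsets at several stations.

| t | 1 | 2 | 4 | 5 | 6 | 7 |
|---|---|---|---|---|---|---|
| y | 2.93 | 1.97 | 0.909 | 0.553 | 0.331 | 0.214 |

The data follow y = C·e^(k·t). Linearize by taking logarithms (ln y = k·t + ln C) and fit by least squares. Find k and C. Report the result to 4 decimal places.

Let Y = ln y. Fitting Y = k·t + ln C by least squares:
Σt = 25.0000, Σ(t)² = 131.0000, Σln y = -1.5822, Σt·ln y = -18.3388.
Equations: 131.0000·k + 25.0000·ln C = -18.3388;  25.0000·k + 6·ln C = -1.5822.
Slope k = (n·Σt·ln y − Σt·Σln y)/(n·Σ(t)² − (Σt)²) = (6·-18.3388 − 25.0000·-1.5822)/161.0000 = -0.43775; ln C = (Σln y − k·Σt)/n = 1.56027, so C = exp(1.56027) = 4.76013.

k = -0.4378, C = 4.7601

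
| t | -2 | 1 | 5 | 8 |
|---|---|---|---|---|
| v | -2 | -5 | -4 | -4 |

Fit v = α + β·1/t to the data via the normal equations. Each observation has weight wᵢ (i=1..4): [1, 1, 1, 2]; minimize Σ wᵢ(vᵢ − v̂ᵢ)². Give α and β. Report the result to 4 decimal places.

α = -3.4352, β = -1.9198

From the data, Σwᵢ·1 = 5, Σwᵢ·1/t = 19/20, Σwᵢ·1/t·1/t = 1057/800.
Moment sums: Σwᵢ·v = -19, Σwᵢ·1/t·v = -29/5.
Δ = 5·(1057/800) − (19/20)² = 4563/800.
α = ((-19)·(1057/800) − (19/20)·(-29/5))/(4563/800) = -5225/1521; β = (5·(-29/5) − (19/20)·(-19))/(4563/800) = -2920/1521.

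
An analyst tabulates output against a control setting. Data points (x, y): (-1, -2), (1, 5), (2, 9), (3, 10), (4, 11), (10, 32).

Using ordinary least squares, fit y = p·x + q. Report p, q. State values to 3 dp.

Forming MᵀM = [[131, 19]; [19, 6]] and Mᵀy = [419, 65]ᵀ gives MᵀM·[p, q]ᵀ = Mᵀy.
det = 131·6 − 19² = 425.
p = (419·6 − 19·65)/425 = 1279/425; q = (131·65 − 19·419)/425 = 554/425.

p = 3.009, q = 1.304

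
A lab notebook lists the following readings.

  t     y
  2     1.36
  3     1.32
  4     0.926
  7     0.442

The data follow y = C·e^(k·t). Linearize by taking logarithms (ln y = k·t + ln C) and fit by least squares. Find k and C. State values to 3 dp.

k = -0.239, C = 2.406

Taking logs, ln y = k·t + ln C, so regress ln y on t.
Σt = 16.0000, Σ(t)² = 78.0000, Σln y = -0.3082, Σt·ln y = -4.5748.
Normal system: [[78.0000, 16.0000]; [16.0000, 4]]·[k, ln C]ᵀ = [-4.5748, -0.3082]ᵀ.
Slope k = (n·Σt·ln y − Σt·Σln y)/(n·Σ(t)² − (Σt)²) = (4·-4.5748 − 16.0000·-0.3082)/56.0000 = -0.23871; ln C = (Σln y − k·Σt)/n = 0.87779, so C = exp(0.87779) = 2.40557.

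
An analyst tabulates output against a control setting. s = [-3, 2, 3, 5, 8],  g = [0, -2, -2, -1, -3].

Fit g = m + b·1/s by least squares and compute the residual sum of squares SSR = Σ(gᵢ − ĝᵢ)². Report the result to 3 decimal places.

Sums needed: Σ1 = 5, Σ1/s = 33/40, Σ1/s·1/s = 7601/14400.
Moment sums: Σg = -8, Σ1/s·g = -269/120.
AᵀA·[m, b]ᵀ = Aᵀg becomes [[5, 33/40]; [33/40, 7601/14400]]·[m, b]ᵀ = [-8, -269/120]ᵀ.
Determinant 5·(7601/14400) − (33/40)² = 7051/3600.
m = ((-8)·(7601/14400) − (33/40)·(-269/120))/(7051/3600) = -3107/2564; b = (5·(-269/120) − (33/40)·(-8))/(7051/3600) = -16590/7051.
Residuals: 12057/28204, 10949/28204, -111/28204, 19245/28204, -10535/7051; SSR = 85499/28204.

SSR = 3.031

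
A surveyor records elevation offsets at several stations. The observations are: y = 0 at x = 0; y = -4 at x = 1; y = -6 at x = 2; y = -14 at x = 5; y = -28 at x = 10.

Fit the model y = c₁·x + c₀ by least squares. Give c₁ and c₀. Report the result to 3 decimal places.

c₁ = -2.742, c₀ = -0.528

With design matrix M, MᵀM = [[130, 18]; [18, 5]] and Mᵀy = [-366, -52]ᵀ.
Eliminating c₀: 5·(row 1) − 18·(row 2) gives 326·c₁ = 5·(-366) − 18·(-52) = -894, so c₁ = -447/163.
Then c₀ = ((-52) − 18·(-447/163))/5 = -86/163.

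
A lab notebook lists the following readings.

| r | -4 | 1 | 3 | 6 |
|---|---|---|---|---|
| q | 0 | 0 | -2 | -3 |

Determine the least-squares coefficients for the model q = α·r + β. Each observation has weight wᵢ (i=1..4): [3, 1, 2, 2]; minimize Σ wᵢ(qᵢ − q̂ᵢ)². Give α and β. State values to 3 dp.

α = -0.295, β = -0.992

Forming XᵀWX = [[139, 7]; [7, 8]] and XᵀWq = [-48, -10]ᵀ gives XᵀWX·[α, β]ᵀ = XᵀWq.
Determinant 139·8 − 7² = 1063.
α = ((-48)·8 − 7·(-10))/1063 = -314/1063; β = (139·(-10) − 7·(-48))/1063 = -1054/1063.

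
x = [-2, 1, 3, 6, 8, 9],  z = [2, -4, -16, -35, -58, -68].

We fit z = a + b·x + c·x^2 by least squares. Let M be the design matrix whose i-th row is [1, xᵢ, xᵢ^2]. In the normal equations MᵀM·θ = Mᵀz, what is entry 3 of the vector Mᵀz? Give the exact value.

-10620

Entry 3 ↔ basis x^2, so (Mᵀz)_{3} = Σᵢ (x^2)·zᵢ = (4)·(2) + (1)·(-4) + (9)·(-16) + (36)·(-35) + (64)·(-58) + (81)·(-68) = -10620.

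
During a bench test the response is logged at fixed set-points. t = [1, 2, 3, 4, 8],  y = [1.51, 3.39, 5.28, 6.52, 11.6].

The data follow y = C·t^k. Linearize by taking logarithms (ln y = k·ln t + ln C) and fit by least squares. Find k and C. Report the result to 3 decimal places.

Let Y = ln y. Fitting Y = k·ln t + ln C by least squares:
Σln t = 5.2575, Σ(ln t)² = 7.9333, Σln y = 7.6227, Σln t·ln y = 10.3701.
Normal system: [[7.9333, 5.2575]; [5.2575, 5]]·[k, ln C]ᵀ = [10.3701, 7.6227]ᵀ.
Slope k = (n·Σln t·ln y − Σln t·Σln y)/(n·Σ(ln t)² − (Σln t)²) = (5·10.3701 − 5.2575·7.6227)/12.0252 = 0.97910; ln C = (Σln y − k·Σln t)/n = 0.49503, so C = exp(0.49503) = 1.64055.

k = 0.979, C = 1.641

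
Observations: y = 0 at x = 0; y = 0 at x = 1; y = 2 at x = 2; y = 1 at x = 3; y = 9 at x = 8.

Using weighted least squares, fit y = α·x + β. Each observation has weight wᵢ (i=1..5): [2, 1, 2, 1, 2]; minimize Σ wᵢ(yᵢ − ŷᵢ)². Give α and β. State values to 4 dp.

α = 1.1622, β = -0.6115

Compute the Gram sums: Σwᵢ·x·x = 146, Σwᵢ·x = 24, Σwᵢ·1 = 8.
For MᵀWy: Σwᵢ·x·y = 155, Σwᵢ·y = 23.
Normal equations: [[146, 24]; [24, 8]]·[α, β]ᵀ = [155, 23]ᵀ.
Eliminating β: 8·(row 1) − 24·(row 2) gives 592·α = 8·155 − 24·23 = 688, so α = 43/37.
Then β = (23 − 24·(43/37))/8 = -181/296.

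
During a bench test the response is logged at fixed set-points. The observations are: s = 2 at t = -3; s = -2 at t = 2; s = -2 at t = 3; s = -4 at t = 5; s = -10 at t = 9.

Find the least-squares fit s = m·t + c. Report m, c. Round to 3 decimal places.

Forming MᵀM = [[128, 16]; [16, 5]] and Mᵀs = [-126, -16]ᵀ gives MᵀM·[m, c]ᵀ = Mᵀs.
det = 128·5 − 16² = 384.
m = ((-126)·5 − 16·(-16))/384 = -187/192; c = (128·(-16) − 16·(-126))/384 = -1/12.

m = -0.974, c = -0.083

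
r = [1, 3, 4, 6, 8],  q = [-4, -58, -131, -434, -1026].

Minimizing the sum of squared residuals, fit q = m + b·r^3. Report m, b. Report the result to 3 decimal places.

Normal-equation sums: Σ1 = 5, Σr^3 = 820, Σr^3·r^3 = 313626.
And Σq = -1653, Σr^3·q = -629010.
So AᵀA·[m, b]ᵀ = Aᵀq: [[5, 820]; [820, 313626]]·[m, b]ᵀ = [-1653, -629010]ᵀ.
Δ = 5·313626 − 820² = 895730.
m = ((-1653)·313626 − 820·(-629010))/895730 = -7047/2395; b = (5·(-629010) − 820·(-1653))/895730 = -957/479.

m = -2.942, b = -1.998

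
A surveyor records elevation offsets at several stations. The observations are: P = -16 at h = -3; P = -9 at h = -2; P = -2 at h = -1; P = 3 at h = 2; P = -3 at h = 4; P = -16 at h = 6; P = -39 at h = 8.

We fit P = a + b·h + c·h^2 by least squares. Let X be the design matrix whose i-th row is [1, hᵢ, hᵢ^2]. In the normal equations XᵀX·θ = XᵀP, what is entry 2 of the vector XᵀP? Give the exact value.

-346

Entry 2 ↔ basis h, so (XᵀP)_{2} = Σᵢ (h)·Pᵢ = (-3)·(-16) + (-2)·(-9) + (-1)·(-2) + (2)·(3) + (4)·(-3) + (6)·(-16) + (8)·(-39) = -346.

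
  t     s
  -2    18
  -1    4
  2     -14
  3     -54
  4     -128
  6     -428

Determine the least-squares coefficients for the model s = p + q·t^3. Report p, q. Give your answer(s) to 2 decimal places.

Setting ∂/∂p … = 0 gives: 6·p + 306·q = -602;  306·p + 51610·q = -102358.
Determinant 6·51610 − 306² = 216024.
p = ((-602)·51610 − 306·(-102358))/216024 = 31541/27003; q = (6·(-102358) − 306·(-602))/216024 = -17914/9001.

p = 1.17, q = -1.99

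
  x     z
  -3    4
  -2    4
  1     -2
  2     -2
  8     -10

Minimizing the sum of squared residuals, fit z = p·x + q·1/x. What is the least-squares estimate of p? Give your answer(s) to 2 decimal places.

Setting ∂/∂p … = 0 gives: 82·p + 5·q = -106;  5·p + (937/576)·q = -91/12.
(Σx·x = 82, Σx·1/x = 5, Σ1/x·1/x = 937/576, Σx·z = -106, Σ1/x·z = -91/12.)
Δ = 82·(937/576) − 5² = 31217/288.
p = ((-106)·(937/576) − 5·(-91/12))/(31217/288) = -2039/1643; q = (82·(-91/12) − 5·(-106))/(31217/288) = -1392/1643.

p = -1.24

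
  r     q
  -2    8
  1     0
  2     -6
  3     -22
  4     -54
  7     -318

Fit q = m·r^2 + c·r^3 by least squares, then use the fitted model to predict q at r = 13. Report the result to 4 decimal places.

Entries of AᵀA: Σr^2·r^2 = 2771, Σr^2·r^3 = 18075, Σr^3·r^3 = 122603.
Moment sums: Σr^2·q = -16636, Σr^3·q = -113236.
Determinant 2771·122603 − 18075² = 13027288.
m = ((-16636)·122603 − 18075·(-113236))/13027288 = 889649/1628411; c = (2771·(-113236) − 18075·(-16636))/13027288 = -1635157/1628411.
At r = 13: q̂ = (889649/1628411)·(169) + (-1635157/1628411)·(2197) = -3442089248/1628411.

q̂ = -2113.7718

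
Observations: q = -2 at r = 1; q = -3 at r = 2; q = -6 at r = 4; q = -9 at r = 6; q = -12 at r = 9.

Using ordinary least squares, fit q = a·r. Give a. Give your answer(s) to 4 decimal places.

The normal system MᵀM·[a]ᵀ = Mᵀq is [[138]]·[a]ᵀ = [-194]ᵀ.
Hence a = -194 / 138 ≈ -1.4058.

a = -1.4058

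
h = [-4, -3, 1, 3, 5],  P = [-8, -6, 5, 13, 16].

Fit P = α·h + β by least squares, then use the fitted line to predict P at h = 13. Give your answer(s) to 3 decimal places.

Normal-equation sums: Σh·h = 60, Σh = 2, Σ1 = 5.
For MᵀP: Σh·P = 174, ΣP = 20.
MᵀM·[α, β]ᵀ = MᵀP becomes [[60, 2]; [2, 5]]·[α, β]ᵀ = [174, 20]ᵀ.
Determinant 60·5 − 2² = 296.
α = (174·5 − 2·20)/296 = 415/148; β = (60·20 − 2·174)/296 = 213/74.
At h = 13: P̂ = (415/148)·(13) + (213/74)·(1) = 5821/148.

P̂ = 39.331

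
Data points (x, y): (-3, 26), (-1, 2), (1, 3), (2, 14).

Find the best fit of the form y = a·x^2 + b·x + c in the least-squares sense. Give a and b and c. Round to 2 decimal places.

Compute the Gram sums: Σx^2·x^2 = 99, Σx^2·x = -19, Σx^2 = 15, Σx·x = 15, Σx = -1, Σ1 = 4.
Right-hand side: Σx^2·y = 295, Σx·y = -49, Σy = 45.
MᵀM·[a, b, c]ᵀ = Mᵀy becomes [[99, -19, 15]; [-19, 15, -1]; [15, -1, 4]]·[a, b, c]ᵀ = [295, -49, 45]ᵀ.
Inverting the 3×3 Gram matrix, [a, b, c]ᵀ = [2573/796, 623/796, -269/398]ᵀ.

a = 3.23, b = 0.78, c = -0.68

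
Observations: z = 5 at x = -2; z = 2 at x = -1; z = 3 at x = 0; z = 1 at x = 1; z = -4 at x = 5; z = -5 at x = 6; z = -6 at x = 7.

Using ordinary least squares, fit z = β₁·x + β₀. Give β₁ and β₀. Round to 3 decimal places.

β₁ = -1.182, β₀ = 2.129

Sums needed: Σx·x = 116, Σx = 16, Σ1 = 7.
Right-hand side: Σx·z = -103, Σz = -4.
Δ = 116·7 − 16² = 556.
β₁ = ((-103)·7 − 16·(-4))/556 = -657/556; β₀ = (116·(-4) − 16·(-103))/556 = 296/139.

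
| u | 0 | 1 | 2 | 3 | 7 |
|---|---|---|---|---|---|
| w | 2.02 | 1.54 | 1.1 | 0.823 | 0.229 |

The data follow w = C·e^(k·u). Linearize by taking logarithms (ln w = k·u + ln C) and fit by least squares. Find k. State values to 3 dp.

k = -0.313

Taking logs, ln w = k·u + ln C, so regress ln w on u.
Σu = 13.0000, Σ(u)² = 63.0000, Σln w = -0.4386, Σu·ln w = -10.2802.
Equations: 63.0000·k + 13.0000·ln C = -10.2802;  13.0000·k + 5·ln C = -0.4386.
Δ = 63.0000·5 − (13.0000)² = 146.0000; k = (-10.2802·5 − 13.0000·-0.4386)/146.0000 = -0.31301, ln C = (63.0000·-0.4386 − 13.0000·-10.2802)/146.0000 = 0.72609.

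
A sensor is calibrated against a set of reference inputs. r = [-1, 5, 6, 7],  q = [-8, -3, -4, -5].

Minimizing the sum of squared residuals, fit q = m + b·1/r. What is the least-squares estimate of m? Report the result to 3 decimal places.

m = -4.575

Setting ∂/∂m … = 0 gives: 4·m + (-103/210)·b = -20;  (-103/210)·m + (47989/44100)·b = 632/105.
(Σ1 = 4, Σ1/r = -103/210, Σ1/r·1/r = 47989/44100, Σq = -20, Σ1/r·q = 632/105.)
Determinant 4·(47989/44100) − (-103/210)² = 60449/14700.
m = ((-20)·(47989/44100) − (-103/210)·(632/105))/(60449/14700) = -829588/181347; b = (4·(632/105) − (-103/210)·(-20))/(60449/14700) = 209720/60449.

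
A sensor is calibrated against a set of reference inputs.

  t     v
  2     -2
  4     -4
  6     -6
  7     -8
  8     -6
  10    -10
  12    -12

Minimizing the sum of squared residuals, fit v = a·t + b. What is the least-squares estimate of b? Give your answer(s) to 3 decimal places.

MᵀM·[a, b]ᵀ = Mᵀv reads: 413·a + 49·b = -404;  49·a + 7·b = -48.
(Σt·t = 413, Σt = 49, Σ1 = 7, Σt·v = -404, Σv = -48.)
Δ = 413·7 − 49² = 490.
a = ((-404)·7 − 49·(-48))/490 = -34/35; b = (413·(-48) − 49·(-404))/490 = -2/35.

b = -0.057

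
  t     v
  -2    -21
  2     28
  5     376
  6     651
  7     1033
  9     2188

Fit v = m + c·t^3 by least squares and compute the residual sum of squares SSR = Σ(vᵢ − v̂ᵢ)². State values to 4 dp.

From the data, Σ1 = 6, Σt^3 = 1413, Σt^3·t^3 = 711499.
And Σv = 4255, Σt^3·v = 2137379.
Determinant 6·711499 − 1413² = 2272425.
m = (4255·711499 − 1413·2137379)/2272425 = 7311718/2272425; c = (6·2137379 − 1413·4255)/2272425 = 2270653/757475.
Residuals: -536971/2272425, 364102/454485, -4374793/2272425, 653813/2272425, 720274/454485, -1163929/2272425; SSR = 16499324/2272425.

SSR = 7.2607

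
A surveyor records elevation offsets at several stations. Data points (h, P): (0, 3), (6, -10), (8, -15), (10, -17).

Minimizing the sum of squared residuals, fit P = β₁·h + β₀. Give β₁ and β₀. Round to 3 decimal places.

The normal system XᵀX·[β₁, β₀]ᵀ = XᵀP is [[200, 24]; [24, 4]]·[β₁, β₀]ᵀ = [-350, -39]ᵀ.
Eliminating β₀: 4·(row 1) − 24·(row 2) gives 224·β₁ = 4·(-350) − 24·(-39) = -464, so β₁ = -29/14.
Then β₀ = ((-39) − 24·(-29/14))/4 = 75/28.

β₁ = -2.071, β₀ = 2.679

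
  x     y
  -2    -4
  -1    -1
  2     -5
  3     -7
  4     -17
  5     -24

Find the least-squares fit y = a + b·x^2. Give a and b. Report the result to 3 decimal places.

With design matrix A, AᵀA = [[6, 59]; [59, 995]] and Aᵀy = [-58, -972]ᵀ.
Eliminating b: 995·(row 1) − 59·(row 2) gives 2489·a = 995·(-58) − 59·(-972) = -362, so a = -362/2489.
Then b = ((-972) − 59·(-362/2489))/995 = -2410/2489.

a = -0.145, b = -0.968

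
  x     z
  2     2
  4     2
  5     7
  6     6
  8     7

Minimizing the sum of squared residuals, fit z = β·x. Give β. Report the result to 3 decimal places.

β = 0.959

AᵀA·[β]ᵀ = Aᵀz reads: 145·β = 139.
(Σx·x = 145, Σx·z = 139.)
β = 139/145 = 0.958621.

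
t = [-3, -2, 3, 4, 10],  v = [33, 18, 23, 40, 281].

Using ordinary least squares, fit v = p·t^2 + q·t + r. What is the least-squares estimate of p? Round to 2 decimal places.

p = 2.99

Forming AᵀA = [[10434, 1056, 138]; [1056, 138, 12]; [138, 12, 5]] and Aᵀv = [29316, 2904, 395]ᵀ gives AᵀA·[p, q, r]ᵀ = Aᵀv.
Row-reducing yields p = 82375/27519, q = -53830/27519, r = 9881/9173.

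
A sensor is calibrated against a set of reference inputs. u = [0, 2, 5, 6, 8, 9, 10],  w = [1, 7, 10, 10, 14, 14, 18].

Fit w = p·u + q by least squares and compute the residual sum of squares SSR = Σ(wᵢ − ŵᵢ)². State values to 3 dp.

The normal system XᵀX·[p, q]ᵀ = Xᵀw is [[310, 40]; [40, 7]]·[p, q]ᵀ = [542, 74]ᵀ.
det = 310·7 − 40² = 570.
p = (542·7 − 40·74)/570 = 139/95; q = (310·74 − 40·542)/570 = 42/19.
Residuals: -23/19, 177/95, 9/19, -94/95, 8/95, -131/95, 22/19; SSR = 892/95.

SSR = 9.389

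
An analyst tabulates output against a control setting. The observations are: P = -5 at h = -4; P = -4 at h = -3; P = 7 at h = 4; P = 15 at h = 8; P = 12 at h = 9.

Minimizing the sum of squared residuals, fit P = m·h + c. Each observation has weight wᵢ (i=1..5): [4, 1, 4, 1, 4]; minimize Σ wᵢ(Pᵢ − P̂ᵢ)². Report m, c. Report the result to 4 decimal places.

m = 1.3824, c = 0.7372

Forming AᵀWA = [[525, 41]; [41, 14]] and AᵀWP = [756, 67]ᵀ gives AᵀWA·[m, c]ᵀ = AᵀWP.
det = 525·14 − 41² = 5669.
m = (756·14 − 41·67)/5669 = 7837/5669; c = (525·67 − 41·756)/5669 = 4179/5669.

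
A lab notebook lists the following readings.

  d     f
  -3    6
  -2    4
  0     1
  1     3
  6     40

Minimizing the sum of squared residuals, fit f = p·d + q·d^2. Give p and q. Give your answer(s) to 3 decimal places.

p = 0.742, q = 0.989

From the data, Σd·d = 50, Σd·d^2 = 182, Σd^2·d^2 = 1394.
For Xᵀf: Σd·f = 217, Σd^2·f = 1513.
det = 50·1394 − 182² = 36576.
p = (217·1394 − 182·1513)/36576 = 2261/3048; q = (50·1513 − 182·217)/36576 = 3013/3048.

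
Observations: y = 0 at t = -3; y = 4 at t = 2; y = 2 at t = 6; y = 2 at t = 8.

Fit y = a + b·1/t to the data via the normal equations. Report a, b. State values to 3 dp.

a = 1.457, b = 4.735

XᵀX·[a, b]ᵀ = Xᵀy reads: 4·a + (11/24)·b = 8;  (11/24)·a + (233/576)·b = 31/12.
Determinant 4·(233/576) − (11/24)² = 811/576.
a = (8·(233/576) − (11/24)·(31/12))/(811/576) = 1182/811; b = (4·(31/12) − (11/24)·8)/(811/576) = 3840/811.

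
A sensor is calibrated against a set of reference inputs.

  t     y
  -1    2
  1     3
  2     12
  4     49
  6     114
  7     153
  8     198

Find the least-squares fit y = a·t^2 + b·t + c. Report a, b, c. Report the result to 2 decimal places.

Setting ∂/∂a … = 0 gives: 8067·a + 1143·b + 171·c = 25110;  1143·a + 171·b + 27·c = 3560;  171·a + 27·b + 7·c = 531.
Solving the 3×3 system (Gaussian elimination) gives a = 15685/5124, b = 7367/15372, c = -657/854.

a = 3.06, b = 0.48, c = -0.77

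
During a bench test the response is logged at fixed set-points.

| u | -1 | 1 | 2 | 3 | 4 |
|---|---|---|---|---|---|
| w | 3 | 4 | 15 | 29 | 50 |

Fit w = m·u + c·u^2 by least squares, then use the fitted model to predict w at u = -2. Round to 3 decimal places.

Sums needed: Σu·u = 31, Σu·u^2 = 99, Σu^2·u^2 = 355.
For Mᵀw: Σu·w = 318, Σu^2·w = 1128.
Determinant 31·355 − 99² = 1204.
m = (318·355 − 99·1128)/1204 = 87/86; c = (31·1128 − 99·318)/1204 = 249/86.
At u = -2: ŵ = (87/86)·(-2) + (249/86)·(4) = 411/43.

ŵ = 9.558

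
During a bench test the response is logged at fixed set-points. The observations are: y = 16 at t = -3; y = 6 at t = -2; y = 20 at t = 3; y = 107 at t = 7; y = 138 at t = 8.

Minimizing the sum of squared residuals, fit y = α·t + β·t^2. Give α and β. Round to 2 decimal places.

Sums needed: Σt·t = 135, Σt·t^2 = 847, Σt^2·t^2 = 6675.
Moment sums: Σt·y = 1853, Σt^2·y = 14423.
Normal equations: [[135, 847]; [847, 6675]]·[α, β]ᵀ = [1853, 14423]ᵀ.
Determinant 135·6675 − 847² = 183716.
α = (1853·6675 − 847·14423)/183716 = 76247/91858; β = (135·14423 − 847·1853)/183716 = 188807/91858.

α = 0.83, β = 2.06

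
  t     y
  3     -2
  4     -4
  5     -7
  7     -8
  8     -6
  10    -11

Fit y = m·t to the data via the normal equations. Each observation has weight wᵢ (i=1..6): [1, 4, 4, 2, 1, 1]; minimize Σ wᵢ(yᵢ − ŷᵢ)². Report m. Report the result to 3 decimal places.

AᵀWA·[m]ᵀ = AᵀWy reads: 435·m = -480.
(Σwᵢ·t·t = 435, Σwᵢ·t·y = -480.)
Hence m = -480 / 435 ≈ -1.10345.

m = -1.103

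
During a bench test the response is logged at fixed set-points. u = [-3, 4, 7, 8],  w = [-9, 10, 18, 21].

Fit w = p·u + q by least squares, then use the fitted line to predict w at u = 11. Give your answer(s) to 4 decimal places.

ŵ = 29.0135

Setting ∂/∂p … = 0 gives: 138·p + 16·q = 361;  16·p + 4·q = 40.
det = 138·4 − 16² = 296.
p = (361·4 − 16·40)/296 = 201/74; q = (138·40 − 16·361)/296 = -32/37.
At u = 11: ŵ = (201/74)·(11) + (-32/37)·(1) = 2147/74.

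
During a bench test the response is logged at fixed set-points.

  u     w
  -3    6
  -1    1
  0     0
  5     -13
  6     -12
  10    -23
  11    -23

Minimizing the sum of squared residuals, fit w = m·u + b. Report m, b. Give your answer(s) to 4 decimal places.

Compute the Gram sums: Σu·u = 292, Σu = 28, Σ1 = 7.
And Σu·w = -639, Σw = -64.
Δ = 292·7 − 28² = 1260.
m = ((-639)·7 − 28·(-64))/1260 = -383/180; b = (292·(-64) − 28·(-639))/1260 = -199/315.

m = -2.1278, b = -0.6317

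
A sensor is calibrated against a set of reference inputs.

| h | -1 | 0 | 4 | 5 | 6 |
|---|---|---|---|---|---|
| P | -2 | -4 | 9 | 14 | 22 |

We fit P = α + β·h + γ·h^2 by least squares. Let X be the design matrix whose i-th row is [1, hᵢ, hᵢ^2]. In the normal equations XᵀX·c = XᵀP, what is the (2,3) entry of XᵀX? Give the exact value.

404

Row 2 ↔ basis h, column 3 ↔ basis h^2, so (XᵀX)_{2,3} = Σᵢ (h)·(h^2) = (-1)·(1) + (0)·(0) + (4)·(16) + (5)·(25) + (6)·(36) = 404.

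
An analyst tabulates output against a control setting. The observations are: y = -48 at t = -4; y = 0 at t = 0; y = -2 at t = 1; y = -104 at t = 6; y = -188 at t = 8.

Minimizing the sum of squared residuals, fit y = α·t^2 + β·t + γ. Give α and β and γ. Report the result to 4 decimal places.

The normal system XᵀX·[α, β, γ]ᵀ = Xᵀy is [[5649, 665, 117]; [665, 117, 11]; [117, 11, 5]]·[α, β, γ]ᵀ = [-16546, -1938, -342]ᵀ.
Inverting the 3×3 Gram matrix, [α, β, γ]ᵀ = [-386948/130027, 38362/130027, 76340/130027]ᵀ.

α = -2.9759, β = 0.2950, γ = 0.5871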